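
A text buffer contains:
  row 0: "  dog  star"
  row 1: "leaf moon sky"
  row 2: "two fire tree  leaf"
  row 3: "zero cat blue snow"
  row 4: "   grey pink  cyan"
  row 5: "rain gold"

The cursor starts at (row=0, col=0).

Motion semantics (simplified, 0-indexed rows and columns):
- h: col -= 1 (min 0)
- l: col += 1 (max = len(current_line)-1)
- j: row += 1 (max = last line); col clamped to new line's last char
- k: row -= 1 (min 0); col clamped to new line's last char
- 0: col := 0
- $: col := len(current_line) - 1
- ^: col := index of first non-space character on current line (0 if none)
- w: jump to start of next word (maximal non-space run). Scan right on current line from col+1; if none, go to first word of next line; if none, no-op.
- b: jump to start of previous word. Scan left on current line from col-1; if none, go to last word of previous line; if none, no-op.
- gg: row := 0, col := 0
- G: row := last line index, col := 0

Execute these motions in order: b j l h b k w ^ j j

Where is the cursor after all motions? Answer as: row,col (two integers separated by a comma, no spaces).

After 1 (b): row=0 col=0 char='_'
After 2 (j): row=1 col=0 char='l'
After 3 (l): row=1 col=1 char='e'
After 4 (h): row=1 col=0 char='l'
After 5 (b): row=0 col=7 char='s'
After 6 (k): row=0 col=7 char='s'
After 7 (w): row=1 col=0 char='l'
After 8 (^): row=1 col=0 char='l'
After 9 (j): row=2 col=0 char='t'
After 10 (j): row=3 col=0 char='z'

Answer: 3,0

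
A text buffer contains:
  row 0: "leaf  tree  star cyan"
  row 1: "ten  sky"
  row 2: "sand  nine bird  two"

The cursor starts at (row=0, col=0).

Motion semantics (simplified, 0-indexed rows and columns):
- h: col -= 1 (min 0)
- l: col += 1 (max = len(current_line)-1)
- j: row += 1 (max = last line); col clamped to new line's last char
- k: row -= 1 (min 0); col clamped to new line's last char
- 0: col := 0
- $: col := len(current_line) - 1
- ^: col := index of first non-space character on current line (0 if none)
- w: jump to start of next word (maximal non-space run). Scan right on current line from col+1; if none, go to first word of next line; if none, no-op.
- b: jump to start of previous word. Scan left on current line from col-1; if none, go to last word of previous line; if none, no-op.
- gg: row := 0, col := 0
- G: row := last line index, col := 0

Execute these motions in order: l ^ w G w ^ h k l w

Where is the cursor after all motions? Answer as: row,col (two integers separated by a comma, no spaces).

After 1 (l): row=0 col=1 char='e'
After 2 (^): row=0 col=0 char='l'
After 3 (w): row=0 col=6 char='t'
After 4 (G): row=2 col=0 char='s'
After 5 (w): row=2 col=6 char='n'
After 6 (^): row=2 col=0 char='s'
After 7 (h): row=2 col=0 char='s'
After 8 (k): row=1 col=0 char='t'
After 9 (l): row=1 col=1 char='e'
After 10 (w): row=1 col=5 char='s'

Answer: 1,5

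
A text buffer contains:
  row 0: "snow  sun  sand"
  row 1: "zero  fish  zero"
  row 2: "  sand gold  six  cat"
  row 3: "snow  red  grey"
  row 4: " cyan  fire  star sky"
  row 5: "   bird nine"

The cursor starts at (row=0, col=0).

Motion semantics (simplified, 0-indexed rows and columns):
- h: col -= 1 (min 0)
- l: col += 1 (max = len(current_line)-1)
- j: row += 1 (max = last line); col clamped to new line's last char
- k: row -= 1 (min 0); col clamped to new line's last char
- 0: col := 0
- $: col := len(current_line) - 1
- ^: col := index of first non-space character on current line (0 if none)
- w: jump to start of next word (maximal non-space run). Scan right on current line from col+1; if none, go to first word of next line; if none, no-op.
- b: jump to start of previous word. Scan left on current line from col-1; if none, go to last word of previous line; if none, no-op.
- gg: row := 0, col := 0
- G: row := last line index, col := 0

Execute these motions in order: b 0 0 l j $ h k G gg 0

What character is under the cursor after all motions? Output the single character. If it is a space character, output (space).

Answer: s

Derivation:
After 1 (b): row=0 col=0 char='s'
After 2 (0): row=0 col=0 char='s'
After 3 (0): row=0 col=0 char='s'
After 4 (l): row=0 col=1 char='n'
After 5 (j): row=1 col=1 char='e'
After 6 ($): row=1 col=15 char='o'
After 7 (h): row=1 col=14 char='r'
After 8 (k): row=0 col=14 char='d'
After 9 (G): row=5 col=0 char='_'
After 10 (gg): row=0 col=0 char='s'
After 11 (0): row=0 col=0 char='s'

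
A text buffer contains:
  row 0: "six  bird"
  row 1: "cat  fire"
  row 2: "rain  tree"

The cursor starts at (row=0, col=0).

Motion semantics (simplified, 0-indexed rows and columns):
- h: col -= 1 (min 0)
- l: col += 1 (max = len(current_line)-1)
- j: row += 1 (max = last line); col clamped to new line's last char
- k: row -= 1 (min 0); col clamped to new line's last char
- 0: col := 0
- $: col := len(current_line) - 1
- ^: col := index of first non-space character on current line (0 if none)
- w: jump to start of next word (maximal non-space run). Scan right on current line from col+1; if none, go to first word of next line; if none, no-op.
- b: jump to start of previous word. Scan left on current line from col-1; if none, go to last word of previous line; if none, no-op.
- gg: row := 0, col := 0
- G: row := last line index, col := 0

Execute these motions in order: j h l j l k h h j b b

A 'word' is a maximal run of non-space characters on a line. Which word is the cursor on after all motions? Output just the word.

After 1 (j): row=1 col=0 char='c'
After 2 (h): row=1 col=0 char='c'
After 3 (l): row=1 col=1 char='a'
After 4 (j): row=2 col=1 char='a'
After 5 (l): row=2 col=2 char='i'
After 6 (k): row=1 col=2 char='t'
After 7 (h): row=1 col=1 char='a'
After 8 (h): row=1 col=0 char='c'
After 9 (j): row=2 col=0 char='r'
After 10 (b): row=1 col=5 char='f'
After 11 (b): row=1 col=0 char='c'

Answer: cat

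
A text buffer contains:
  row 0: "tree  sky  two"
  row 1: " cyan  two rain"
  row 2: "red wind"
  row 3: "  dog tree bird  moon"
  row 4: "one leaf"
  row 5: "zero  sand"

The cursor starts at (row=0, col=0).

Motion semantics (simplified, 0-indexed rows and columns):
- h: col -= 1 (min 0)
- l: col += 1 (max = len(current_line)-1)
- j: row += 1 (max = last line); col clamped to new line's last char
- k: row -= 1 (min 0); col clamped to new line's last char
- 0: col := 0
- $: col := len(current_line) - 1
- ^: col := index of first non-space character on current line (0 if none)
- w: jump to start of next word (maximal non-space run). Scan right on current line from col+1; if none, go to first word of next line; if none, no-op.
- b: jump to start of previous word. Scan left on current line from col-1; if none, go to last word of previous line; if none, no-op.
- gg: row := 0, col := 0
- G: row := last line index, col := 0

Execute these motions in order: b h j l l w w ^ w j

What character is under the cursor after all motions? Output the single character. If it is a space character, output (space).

After 1 (b): row=0 col=0 char='t'
After 2 (h): row=0 col=0 char='t'
After 3 (j): row=1 col=0 char='_'
After 4 (l): row=1 col=1 char='c'
After 5 (l): row=1 col=2 char='y'
After 6 (w): row=1 col=7 char='t'
After 7 (w): row=1 col=11 char='r'
After 8 (^): row=1 col=1 char='c'
After 9 (w): row=1 col=7 char='t'
After 10 (j): row=2 col=7 char='d'

Answer: d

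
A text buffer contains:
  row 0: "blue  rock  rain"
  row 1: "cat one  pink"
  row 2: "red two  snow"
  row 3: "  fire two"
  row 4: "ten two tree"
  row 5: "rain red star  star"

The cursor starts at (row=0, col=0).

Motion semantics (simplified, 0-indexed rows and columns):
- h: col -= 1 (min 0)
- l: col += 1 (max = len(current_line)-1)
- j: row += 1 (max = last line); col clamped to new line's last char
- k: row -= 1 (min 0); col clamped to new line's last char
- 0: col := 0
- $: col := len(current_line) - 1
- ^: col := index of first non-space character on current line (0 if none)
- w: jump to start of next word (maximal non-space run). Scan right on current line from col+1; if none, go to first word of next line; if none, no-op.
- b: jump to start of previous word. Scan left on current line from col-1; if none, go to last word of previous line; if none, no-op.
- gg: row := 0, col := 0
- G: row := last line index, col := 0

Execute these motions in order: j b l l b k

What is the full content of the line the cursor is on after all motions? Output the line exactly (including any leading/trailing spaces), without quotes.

After 1 (j): row=1 col=0 char='c'
After 2 (b): row=0 col=12 char='r'
After 3 (l): row=0 col=13 char='a'
After 4 (l): row=0 col=14 char='i'
After 5 (b): row=0 col=12 char='r'
After 6 (k): row=0 col=12 char='r'

Answer: blue  rock  rain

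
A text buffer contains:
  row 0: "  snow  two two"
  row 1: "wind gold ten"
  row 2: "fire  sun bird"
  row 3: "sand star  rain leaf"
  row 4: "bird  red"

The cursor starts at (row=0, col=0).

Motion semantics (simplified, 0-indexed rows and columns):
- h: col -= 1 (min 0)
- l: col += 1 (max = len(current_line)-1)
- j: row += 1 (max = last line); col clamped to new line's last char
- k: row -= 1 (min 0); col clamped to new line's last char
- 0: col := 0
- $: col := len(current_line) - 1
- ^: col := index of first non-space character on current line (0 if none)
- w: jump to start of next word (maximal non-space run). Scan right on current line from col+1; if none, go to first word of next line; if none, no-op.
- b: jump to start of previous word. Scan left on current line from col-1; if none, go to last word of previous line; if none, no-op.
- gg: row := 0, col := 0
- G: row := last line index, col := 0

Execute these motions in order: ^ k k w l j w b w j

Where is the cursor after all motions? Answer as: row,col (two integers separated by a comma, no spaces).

Answer: 2,10

Derivation:
After 1 (^): row=0 col=2 char='s'
After 2 (k): row=0 col=2 char='s'
After 3 (k): row=0 col=2 char='s'
After 4 (w): row=0 col=8 char='t'
After 5 (l): row=0 col=9 char='w'
After 6 (j): row=1 col=9 char='_'
After 7 (w): row=1 col=10 char='t'
After 8 (b): row=1 col=5 char='g'
After 9 (w): row=1 col=10 char='t'
After 10 (j): row=2 col=10 char='b'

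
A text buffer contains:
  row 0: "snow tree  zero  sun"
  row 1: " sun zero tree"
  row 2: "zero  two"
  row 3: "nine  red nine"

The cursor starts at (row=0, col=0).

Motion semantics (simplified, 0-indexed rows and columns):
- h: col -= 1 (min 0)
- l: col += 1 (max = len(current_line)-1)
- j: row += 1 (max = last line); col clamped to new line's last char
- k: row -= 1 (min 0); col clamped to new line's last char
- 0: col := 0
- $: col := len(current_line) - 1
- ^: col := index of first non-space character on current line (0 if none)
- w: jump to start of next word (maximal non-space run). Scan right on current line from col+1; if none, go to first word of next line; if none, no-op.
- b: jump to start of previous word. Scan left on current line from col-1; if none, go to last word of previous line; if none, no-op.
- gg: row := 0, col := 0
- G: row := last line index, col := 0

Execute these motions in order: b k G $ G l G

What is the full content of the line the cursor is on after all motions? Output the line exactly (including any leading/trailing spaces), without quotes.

Answer: nine  red nine

Derivation:
After 1 (b): row=0 col=0 char='s'
After 2 (k): row=0 col=0 char='s'
After 3 (G): row=3 col=0 char='n'
After 4 ($): row=3 col=13 char='e'
After 5 (G): row=3 col=0 char='n'
After 6 (l): row=3 col=1 char='i'
After 7 (G): row=3 col=0 char='n'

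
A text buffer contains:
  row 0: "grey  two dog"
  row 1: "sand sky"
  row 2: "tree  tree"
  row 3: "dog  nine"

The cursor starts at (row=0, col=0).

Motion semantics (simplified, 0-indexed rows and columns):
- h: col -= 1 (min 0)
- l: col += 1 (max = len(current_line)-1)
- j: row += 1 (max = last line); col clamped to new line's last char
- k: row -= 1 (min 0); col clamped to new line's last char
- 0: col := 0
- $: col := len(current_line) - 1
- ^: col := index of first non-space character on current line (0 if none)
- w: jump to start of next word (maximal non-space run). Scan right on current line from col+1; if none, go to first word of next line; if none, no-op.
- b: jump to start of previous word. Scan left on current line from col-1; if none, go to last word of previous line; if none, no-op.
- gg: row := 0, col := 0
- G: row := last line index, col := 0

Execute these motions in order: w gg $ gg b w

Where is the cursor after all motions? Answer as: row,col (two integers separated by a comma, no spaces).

After 1 (w): row=0 col=6 char='t'
After 2 (gg): row=0 col=0 char='g'
After 3 ($): row=0 col=12 char='g'
After 4 (gg): row=0 col=0 char='g'
After 5 (b): row=0 col=0 char='g'
After 6 (w): row=0 col=6 char='t'

Answer: 0,6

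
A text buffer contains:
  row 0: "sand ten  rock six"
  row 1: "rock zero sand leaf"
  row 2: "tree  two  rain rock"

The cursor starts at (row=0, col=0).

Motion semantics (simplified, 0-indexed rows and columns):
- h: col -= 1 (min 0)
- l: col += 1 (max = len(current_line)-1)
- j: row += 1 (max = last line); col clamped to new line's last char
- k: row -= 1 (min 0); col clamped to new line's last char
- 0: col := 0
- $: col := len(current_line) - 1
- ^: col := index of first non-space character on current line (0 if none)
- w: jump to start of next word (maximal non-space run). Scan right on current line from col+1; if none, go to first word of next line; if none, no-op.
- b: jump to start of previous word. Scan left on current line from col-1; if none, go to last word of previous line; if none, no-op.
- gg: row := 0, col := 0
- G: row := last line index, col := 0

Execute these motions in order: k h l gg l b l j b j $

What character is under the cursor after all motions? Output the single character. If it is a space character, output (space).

Answer: k

Derivation:
After 1 (k): row=0 col=0 char='s'
After 2 (h): row=0 col=0 char='s'
After 3 (l): row=0 col=1 char='a'
After 4 (gg): row=0 col=0 char='s'
After 5 (l): row=0 col=1 char='a'
After 6 (b): row=0 col=0 char='s'
After 7 (l): row=0 col=1 char='a'
After 8 (j): row=1 col=1 char='o'
After 9 (b): row=1 col=0 char='r'
After 10 (j): row=2 col=0 char='t'
After 11 ($): row=2 col=19 char='k'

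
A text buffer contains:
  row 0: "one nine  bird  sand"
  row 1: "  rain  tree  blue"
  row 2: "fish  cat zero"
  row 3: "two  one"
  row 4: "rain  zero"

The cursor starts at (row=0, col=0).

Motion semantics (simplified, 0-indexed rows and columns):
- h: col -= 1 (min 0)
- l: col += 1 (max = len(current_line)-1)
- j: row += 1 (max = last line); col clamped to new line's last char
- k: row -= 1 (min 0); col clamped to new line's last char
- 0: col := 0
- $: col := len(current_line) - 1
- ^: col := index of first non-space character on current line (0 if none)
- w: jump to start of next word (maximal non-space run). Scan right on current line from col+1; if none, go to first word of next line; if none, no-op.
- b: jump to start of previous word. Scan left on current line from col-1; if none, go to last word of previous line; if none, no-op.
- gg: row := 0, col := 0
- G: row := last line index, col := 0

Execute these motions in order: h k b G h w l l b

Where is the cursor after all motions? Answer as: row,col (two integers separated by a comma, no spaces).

Answer: 4,6

Derivation:
After 1 (h): row=0 col=0 char='o'
After 2 (k): row=0 col=0 char='o'
After 3 (b): row=0 col=0 char='o'
After 4 (G): row=4 col=0 char='r'
After 5 (h): row=4 col=0 char='r'
After 6 (w): row=4 col=6 char='z'
After 7 (l): row=4 col=7 char='e'
After 8 (l): row=4 col=8 char='r'
After 9 (b): row=4 col=6 char='z'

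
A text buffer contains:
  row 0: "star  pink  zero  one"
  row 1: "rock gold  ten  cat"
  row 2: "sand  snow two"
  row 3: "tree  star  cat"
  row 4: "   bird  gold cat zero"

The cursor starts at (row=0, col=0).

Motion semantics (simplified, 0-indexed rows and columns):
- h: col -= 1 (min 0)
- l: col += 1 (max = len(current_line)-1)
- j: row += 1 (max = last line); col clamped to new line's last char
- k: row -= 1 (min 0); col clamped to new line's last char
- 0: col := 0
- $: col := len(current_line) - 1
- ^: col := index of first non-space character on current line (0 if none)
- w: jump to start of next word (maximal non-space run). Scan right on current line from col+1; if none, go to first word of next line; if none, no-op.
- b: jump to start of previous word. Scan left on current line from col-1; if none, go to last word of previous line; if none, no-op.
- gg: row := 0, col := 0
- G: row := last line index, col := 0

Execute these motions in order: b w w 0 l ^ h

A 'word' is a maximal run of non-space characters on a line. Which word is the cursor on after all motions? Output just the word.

After 1 (b): row=0 col=0 char='s'
After 2 (w): row=0 col=6 char='p'
After 3 (w): row=0 col=12 char='z'
After 4 (0): row=0 col=0 char='s'
After 5 (l): row=0 col=1 char='t'
After 6 (^): row=0 col=0 char='s'
After 7 (h): row=0 col=0 char='s'

Answer: star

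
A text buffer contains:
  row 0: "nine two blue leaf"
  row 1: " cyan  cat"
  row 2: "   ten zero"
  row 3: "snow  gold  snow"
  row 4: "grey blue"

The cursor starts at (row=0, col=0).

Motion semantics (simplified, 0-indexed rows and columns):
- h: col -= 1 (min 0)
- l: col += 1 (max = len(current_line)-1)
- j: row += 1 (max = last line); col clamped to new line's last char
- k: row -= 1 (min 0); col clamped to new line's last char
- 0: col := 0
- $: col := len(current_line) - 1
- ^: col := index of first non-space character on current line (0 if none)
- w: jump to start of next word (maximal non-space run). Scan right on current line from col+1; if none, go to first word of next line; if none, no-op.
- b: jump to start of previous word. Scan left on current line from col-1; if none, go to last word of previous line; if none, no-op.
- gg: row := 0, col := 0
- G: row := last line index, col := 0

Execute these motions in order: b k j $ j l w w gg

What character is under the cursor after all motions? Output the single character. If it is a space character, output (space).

After 1 (b): row=0 col=0 char='n'
After 2 (k): row=0 col=0 char='n'
After 3 (j): row=1 col=0 char='_'
After 4 ($): row=1 col=9 char='t'
After 5 (j): row=2 col=9 char='r'
After 6 (l): row=2 col=10 char='o'
After 7 (w): row=3 col=0 char='s'
After 8 (w): row=3 col=6 char='g'
After 9 (gg): row=0 col=0 char='n'

Answer: n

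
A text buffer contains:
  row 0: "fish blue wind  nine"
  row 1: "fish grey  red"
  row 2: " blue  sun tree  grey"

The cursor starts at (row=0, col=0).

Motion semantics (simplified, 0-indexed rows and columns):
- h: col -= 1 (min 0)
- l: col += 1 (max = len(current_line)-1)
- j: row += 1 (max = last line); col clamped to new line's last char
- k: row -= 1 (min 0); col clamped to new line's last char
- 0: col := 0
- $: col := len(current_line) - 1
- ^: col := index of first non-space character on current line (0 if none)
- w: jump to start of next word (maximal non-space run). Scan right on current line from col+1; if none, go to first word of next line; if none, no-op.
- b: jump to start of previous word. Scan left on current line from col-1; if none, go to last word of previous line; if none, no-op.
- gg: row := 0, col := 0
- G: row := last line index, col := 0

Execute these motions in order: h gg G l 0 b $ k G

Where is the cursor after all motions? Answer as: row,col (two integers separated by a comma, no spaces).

After 1 (h): row=0 col=0 char='f'
After 2 (gg): row=0 col=0 char='f'
After 3 (G): row=2 col=0 char='_'
After 4 (l): row=2 col=1 char='b'
After 5 (0): row=2 col=0 char='_'
After 6 (b): row=1 col=11 char='r'
After 7 ($): row=1 col=13 char='d'
After 8 (k): row=0 col=13 char='d'
After 9 (G): row=2 col=0 char='_'

Answer: 2,0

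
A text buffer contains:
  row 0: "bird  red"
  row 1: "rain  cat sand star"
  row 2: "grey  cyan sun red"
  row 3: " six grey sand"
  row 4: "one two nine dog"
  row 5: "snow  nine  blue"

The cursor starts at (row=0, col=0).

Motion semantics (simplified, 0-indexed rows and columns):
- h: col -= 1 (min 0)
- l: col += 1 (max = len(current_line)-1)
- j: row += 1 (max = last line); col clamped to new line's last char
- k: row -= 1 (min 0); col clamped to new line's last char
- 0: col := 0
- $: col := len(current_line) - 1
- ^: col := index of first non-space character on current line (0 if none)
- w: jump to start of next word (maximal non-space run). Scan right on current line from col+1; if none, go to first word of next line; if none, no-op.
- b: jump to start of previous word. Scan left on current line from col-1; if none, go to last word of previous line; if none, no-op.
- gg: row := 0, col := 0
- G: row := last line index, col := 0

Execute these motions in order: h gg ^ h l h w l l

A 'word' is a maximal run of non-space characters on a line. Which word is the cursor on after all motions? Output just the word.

Answer: red

Derivation:
After 1 (h): row=0 col=0 char='b'
After 2 (gg): row=0 col=0 char='b'
After 3 (^): row=0 col=0 char='b'
After 4 (h): row=0 col=0 char='b'
After 5 (l): row=0 col=1 char='i'
After 6 (h): row=0 col=0 char='b'
After 7 (w): row=0 col=6 char='r'
After 8 (l): row=0 col=7 char='e'
After 9 (l): row=0 col=8 char='d'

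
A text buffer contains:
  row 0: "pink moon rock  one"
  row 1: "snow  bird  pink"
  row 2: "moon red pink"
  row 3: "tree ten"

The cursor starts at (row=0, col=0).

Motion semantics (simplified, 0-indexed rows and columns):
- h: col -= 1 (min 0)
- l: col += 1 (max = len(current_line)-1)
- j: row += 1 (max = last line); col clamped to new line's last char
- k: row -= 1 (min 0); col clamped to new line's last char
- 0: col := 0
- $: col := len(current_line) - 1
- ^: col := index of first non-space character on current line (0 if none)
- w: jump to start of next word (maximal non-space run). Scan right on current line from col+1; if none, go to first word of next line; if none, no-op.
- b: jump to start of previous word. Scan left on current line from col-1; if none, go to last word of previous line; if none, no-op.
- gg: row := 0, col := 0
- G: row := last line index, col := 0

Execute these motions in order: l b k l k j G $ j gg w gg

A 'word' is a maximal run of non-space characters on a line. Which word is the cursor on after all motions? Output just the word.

Answer: pink

Derivation:
After 1 (l): row=0 col=1 char='i'
After 2 (b): row=0 col=0 char='p'
After 3 (k): row=0 col=0 char='p'
After 4 (l): row=0 col=1 char='i'
After 5 (k): row=0 col=1 char='i'
After 6 (j): row=1 col=1 char='n'
After 7 (G): row=3 col=0 char='t'
After 8 ($): row=3 col=7 char='n'
After 9 (j): row=3 col=7 char='n'
After 10 (gg): row=0 col=0 char='p'
After 11 (w): row=0 col=5 char='m'
After 12 (gg): row=0 col=0 char='p'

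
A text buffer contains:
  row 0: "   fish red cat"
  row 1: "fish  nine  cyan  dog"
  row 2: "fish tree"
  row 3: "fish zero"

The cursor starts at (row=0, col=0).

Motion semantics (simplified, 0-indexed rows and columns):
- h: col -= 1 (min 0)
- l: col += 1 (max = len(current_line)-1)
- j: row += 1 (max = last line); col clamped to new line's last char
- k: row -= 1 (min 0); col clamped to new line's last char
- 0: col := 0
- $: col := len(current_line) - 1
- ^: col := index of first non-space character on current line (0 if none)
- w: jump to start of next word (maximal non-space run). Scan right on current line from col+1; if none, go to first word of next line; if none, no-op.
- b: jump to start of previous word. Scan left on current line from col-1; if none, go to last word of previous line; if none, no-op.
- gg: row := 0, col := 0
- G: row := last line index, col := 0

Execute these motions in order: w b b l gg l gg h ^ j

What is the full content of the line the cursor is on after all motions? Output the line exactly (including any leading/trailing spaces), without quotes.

After 1 (w): row=0 col=3 char='f'
After 2 (b): row=0 col=3 char='f'
After 3 (b): row=0 col=3 char='f'
After 4 (l): row=0 col=4 char='i'
After 5 (gg): row=0 col=0 char='_'
After 6 (l): row=0 col=1 char='_'
After 7 (gg): row=0 col=0 char='_'
After 8 (h): row=0 col=0 char='_'
After 9 (^): row=0 col=3 char='f'
After 10 (j): row=1 col=3 char='h'

Answer: fish  nine  cyan  dog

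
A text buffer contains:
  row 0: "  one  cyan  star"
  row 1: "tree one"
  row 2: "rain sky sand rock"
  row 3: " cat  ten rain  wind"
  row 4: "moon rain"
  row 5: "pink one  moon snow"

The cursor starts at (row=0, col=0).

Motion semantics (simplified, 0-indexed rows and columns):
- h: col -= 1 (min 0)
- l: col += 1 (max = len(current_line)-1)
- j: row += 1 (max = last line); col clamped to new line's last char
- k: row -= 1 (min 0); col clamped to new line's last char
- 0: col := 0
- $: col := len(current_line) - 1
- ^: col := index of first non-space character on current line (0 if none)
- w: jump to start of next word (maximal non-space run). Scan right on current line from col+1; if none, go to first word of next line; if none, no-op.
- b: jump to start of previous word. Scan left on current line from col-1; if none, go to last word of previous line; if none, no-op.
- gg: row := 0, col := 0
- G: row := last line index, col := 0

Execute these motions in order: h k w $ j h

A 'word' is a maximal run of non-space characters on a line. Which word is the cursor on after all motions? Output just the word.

Answer: one

Derivation:
After 1 (h): row=0 col=0 char='_'
After 2 (k): row=0 col=0 char='_'
After 3 (w): row=0 col=2 char='o'
After 4 ($): row=0 col=16 char='r'
After 5 (j): row=1 col=7 char='e'
After 6 (h): row=1 col=6 char='n'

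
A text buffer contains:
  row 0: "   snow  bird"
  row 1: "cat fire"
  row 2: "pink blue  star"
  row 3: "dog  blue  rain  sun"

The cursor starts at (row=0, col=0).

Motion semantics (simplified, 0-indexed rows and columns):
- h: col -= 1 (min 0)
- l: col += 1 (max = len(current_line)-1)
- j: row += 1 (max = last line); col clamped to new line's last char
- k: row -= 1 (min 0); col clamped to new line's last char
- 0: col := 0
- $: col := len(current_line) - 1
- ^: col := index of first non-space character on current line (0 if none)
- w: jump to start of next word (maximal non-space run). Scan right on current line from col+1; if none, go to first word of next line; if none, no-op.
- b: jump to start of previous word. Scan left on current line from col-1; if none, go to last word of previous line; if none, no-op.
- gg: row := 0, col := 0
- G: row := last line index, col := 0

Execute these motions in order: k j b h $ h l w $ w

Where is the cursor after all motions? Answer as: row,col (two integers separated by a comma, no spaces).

Answer: 2,0

Derivation:
After 1 (k): row=0 col=0 char='_'
After 2 (j): row=1 col=0 char='c'
After 3 (b): row=0 col=9 char='b'
After 4 (h): row=0 col=8 char='_'
After 5 ($): row=0 col=12 char='d'
After 6 (h): row=0 col=11 char='r'
After 7 (l): row=0 col=12 char='d'
After 8 (w): row=1 col=0 char='c'
After 9 ($): row=1 col=7 char='e'
After 10 (w): row=2 col=0 char='p'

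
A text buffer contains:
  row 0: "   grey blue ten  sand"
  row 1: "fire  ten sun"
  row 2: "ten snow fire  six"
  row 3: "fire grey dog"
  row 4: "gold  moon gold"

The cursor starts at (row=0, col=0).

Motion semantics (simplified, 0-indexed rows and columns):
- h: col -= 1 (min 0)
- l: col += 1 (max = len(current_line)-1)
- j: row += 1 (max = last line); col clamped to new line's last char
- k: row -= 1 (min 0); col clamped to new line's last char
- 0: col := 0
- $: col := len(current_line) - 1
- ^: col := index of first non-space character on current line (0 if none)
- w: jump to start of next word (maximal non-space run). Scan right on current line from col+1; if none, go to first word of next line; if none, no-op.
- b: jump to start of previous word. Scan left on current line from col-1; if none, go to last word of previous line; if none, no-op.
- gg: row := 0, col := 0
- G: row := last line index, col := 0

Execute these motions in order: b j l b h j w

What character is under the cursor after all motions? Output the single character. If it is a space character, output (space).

Answer: s

Derivation:
After 1 (b): row=0 col=0 char='_'
After 2 (j): row=1 col=0 char='f'
After 3 (l): row=1 col=1 char='i'
After 4 (b): row=1 col=0 char='f'
After 5 (h): row=1 col=0 char='f'
After 6 (j): row=2 col=0 char='t'
After 7 (w): row=2 col=4 char='s'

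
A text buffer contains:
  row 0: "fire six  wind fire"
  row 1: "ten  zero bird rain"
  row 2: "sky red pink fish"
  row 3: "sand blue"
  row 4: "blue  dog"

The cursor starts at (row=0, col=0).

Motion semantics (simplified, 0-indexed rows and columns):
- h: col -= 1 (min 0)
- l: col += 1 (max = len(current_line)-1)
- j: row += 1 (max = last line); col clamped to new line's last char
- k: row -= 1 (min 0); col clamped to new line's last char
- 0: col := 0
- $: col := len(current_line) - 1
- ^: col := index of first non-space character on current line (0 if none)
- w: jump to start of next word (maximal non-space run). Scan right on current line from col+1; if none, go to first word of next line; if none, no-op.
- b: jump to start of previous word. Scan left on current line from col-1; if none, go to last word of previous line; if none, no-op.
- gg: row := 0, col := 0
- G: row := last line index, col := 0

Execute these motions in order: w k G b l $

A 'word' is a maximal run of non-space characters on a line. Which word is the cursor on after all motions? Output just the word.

Answer: blue

Derivation:
After 1 (w): row=0 col=5 char='s'
After 2 (k): row=0 col=5 char='s'
After 3 (G): row=4 col=0 char='b'
After 4 (b): row=3 col=5 char='b'
After 5 (l): row=3 col=6 char='l'
After 6 ($): row=3 col=8 char='e'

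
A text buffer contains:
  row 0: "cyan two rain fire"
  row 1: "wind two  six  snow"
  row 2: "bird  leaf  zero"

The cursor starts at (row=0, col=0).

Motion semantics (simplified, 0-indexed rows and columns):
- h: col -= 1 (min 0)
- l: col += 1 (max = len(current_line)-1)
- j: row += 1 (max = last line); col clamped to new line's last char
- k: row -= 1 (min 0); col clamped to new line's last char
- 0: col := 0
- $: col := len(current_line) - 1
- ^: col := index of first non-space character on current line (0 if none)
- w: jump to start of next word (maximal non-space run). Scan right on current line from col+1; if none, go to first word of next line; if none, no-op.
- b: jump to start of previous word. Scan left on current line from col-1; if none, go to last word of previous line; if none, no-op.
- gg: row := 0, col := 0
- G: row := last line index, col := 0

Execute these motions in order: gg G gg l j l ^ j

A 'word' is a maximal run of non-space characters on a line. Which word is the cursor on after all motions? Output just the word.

Answer: bird

Derivation:
After 1 (gg): row=0 col=0 char='c'
After 2 (G): row=2 col=0 char='b'
After 3 (gg): row=0 col=0 char='c'
After 4 (l): row=0 col=1 char='y'
After 5 (j): row=1 col=1 char='i'
After 6 (l): row=1 col=2 char='n'
After 7 (^): row=1 col=0 char='w'
After 8 (j): row=2 col=0 char='b'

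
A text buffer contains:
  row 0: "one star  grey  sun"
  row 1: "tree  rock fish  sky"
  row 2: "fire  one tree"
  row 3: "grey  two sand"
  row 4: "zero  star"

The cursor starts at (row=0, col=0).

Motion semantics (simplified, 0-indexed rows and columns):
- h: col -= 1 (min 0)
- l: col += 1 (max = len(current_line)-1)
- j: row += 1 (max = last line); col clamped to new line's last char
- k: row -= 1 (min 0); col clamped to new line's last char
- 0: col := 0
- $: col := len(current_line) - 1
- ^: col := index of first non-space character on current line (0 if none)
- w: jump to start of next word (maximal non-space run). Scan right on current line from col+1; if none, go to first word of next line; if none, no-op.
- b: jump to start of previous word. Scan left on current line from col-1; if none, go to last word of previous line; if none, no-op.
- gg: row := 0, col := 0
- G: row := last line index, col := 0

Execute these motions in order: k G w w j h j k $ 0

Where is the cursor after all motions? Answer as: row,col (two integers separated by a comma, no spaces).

Answer: 3,0

Derivation:
After 1 (k): row=0 col=0 char='o'
After 2 (G): row=4 col=0 char='z'
After 3 (w): row=4 col=6 char='s'
After 4 (w): row=4 col=6 char='s'
After 5 (j): row=4 col=6 char='s'
After 6 (h): row=4 col=5 char='_'
After 7 (j): row=4 col=5 char='_'
After 8 (k): row=3 col=5 char='_'
After 9 ($): row=3 col=13 char='d'
After 10 (0): row=3 col=0 char='g'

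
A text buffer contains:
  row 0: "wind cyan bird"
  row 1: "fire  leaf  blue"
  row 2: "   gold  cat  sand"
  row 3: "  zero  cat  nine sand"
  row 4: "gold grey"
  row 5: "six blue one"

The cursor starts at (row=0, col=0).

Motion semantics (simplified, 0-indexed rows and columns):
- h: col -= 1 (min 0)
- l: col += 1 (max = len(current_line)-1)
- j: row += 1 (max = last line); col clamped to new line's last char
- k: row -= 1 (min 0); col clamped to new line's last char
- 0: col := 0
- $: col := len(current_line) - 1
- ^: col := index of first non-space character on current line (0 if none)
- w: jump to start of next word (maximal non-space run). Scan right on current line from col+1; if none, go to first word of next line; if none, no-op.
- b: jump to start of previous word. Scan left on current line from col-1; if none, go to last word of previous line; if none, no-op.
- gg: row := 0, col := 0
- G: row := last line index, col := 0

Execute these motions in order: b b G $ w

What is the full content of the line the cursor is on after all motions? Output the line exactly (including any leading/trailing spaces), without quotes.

Answer: six blue one

Derivation:
After 1 (b): row=0 col=0 char='w'
After 2 (b): row=0 col=0 char='w'
After 3 (G): row=5 col=0 char='s'
After 4 ($): row=5 col=11 char='e'
After 5 (w): row=5 col=11 char='e'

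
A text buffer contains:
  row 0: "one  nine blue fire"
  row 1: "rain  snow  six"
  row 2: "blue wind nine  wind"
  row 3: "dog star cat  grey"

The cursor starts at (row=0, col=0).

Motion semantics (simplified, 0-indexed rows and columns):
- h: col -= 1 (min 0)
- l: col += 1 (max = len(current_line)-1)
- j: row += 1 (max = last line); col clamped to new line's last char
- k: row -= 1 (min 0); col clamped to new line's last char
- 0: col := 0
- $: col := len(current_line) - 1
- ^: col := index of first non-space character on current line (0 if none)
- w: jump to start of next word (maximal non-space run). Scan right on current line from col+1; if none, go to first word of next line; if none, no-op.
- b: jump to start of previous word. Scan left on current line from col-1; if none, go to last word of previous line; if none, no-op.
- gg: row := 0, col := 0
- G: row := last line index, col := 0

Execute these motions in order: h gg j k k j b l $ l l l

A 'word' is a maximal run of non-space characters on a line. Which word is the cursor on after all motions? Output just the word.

Answer: fire

Derivation:
After 1 (h): row=0 col=0 char='o'
After 2 (gg): row=0 col=0 char='o'
After 3 (j): row=1 col=0 char='r'
After 4 (k): row=0 col=0 char='o'
After 5 (k): row=0 col=0 char='o'
After 6 (j): row=1 col=0 char='r'
After 7 (b): row=0 col=15 char='f'
After 8 (l): row=0 col=16 char='i'
After 9 ($): row=0 col=18 char='e'
After 10 (l): row=0 col=18 char='e'
After 11 (l): row=0 col=18 char='e'
After 12 (l): row=0 col=18 char='e'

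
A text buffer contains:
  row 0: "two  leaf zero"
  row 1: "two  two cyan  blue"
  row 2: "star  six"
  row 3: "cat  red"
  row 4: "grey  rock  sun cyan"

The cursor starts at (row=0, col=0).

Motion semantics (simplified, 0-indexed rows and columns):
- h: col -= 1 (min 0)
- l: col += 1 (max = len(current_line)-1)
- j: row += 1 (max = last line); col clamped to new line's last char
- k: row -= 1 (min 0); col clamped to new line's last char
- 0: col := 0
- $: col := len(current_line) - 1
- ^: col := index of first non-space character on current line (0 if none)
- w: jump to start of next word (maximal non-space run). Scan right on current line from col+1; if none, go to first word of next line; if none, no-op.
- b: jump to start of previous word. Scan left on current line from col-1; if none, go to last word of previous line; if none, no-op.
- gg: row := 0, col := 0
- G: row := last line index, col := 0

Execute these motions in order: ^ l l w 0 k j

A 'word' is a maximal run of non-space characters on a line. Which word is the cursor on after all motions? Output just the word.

Answer: two

Derivation:
After 1 (^): row=0 col=0 char='t'
After 2 (l): row=0 col=1 char='w'
After 3 (l): row=0 col=2 char='o'
After 4 (w): row=0 col=5 char='l'
After 5 (0): row=0 col=0 char='t'
After 6 (k): row=0 col=0 char='t'
After 7 (j): row=1 col=0 char='t'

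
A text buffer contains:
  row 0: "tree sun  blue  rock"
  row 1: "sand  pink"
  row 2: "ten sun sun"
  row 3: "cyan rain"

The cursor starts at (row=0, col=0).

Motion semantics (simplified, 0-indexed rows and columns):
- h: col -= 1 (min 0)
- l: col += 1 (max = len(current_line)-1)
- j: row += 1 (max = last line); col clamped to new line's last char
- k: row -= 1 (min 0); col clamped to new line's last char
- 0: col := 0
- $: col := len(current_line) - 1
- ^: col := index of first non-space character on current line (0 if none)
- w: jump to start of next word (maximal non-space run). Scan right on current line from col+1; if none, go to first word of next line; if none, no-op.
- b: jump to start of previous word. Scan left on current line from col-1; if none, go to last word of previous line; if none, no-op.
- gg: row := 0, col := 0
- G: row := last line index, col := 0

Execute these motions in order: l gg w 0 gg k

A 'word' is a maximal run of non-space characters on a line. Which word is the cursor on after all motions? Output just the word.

After 1 (l): row=0 col=1 char='r'
After 2 (gg): row=0 col=0 char='t'
After 3 (w): row=0 col=5 char='s'
After 4 (0): row=0 col=0 char='t'
After 5 (gg): row=0 col=0 char='t'
After 6 (k): row=0 col=0 char='t'

Answer: tree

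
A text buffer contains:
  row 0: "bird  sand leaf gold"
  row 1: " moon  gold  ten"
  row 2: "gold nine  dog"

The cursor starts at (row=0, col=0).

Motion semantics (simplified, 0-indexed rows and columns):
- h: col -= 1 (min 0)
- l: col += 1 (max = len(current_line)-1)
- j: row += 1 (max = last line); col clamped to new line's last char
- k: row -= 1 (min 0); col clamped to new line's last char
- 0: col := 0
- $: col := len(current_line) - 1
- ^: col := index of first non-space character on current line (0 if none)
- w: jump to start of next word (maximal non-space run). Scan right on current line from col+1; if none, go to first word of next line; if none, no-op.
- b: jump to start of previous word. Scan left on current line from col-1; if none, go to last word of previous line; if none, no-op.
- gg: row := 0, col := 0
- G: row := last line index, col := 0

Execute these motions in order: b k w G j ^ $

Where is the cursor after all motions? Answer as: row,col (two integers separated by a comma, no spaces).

Answer: 2,13

Derivation:
After 1 (b): row=0 col=0 char='b'
After 2 (k): row=0 col=0 char='b'
After 3 (w): row=0 col=6 char='s'
After 4 (G): row=2 col=0 char='g'
After 5 (j): row=2 col=0 char='g'
After 6 (^): row=2 col=0 char='g'
After 7 ($): row=2 col=13 char='g'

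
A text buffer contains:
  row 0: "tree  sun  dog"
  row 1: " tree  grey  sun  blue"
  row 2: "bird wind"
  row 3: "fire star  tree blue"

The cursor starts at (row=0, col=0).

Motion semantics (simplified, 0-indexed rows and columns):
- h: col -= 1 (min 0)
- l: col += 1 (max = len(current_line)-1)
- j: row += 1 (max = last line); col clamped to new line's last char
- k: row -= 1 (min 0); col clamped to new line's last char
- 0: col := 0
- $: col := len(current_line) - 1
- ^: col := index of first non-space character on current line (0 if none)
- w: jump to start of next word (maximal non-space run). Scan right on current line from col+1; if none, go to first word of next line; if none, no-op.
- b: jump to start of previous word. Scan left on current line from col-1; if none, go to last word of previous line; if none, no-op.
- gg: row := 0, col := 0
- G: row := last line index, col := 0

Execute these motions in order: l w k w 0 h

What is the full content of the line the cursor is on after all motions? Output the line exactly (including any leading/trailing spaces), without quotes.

After 1 (l): row=0 col=1 char='r'
After 2 (w): row=0 col=6 char='s'
After 3 (k): row=0 col=6 char='s'
After 4 (w): row=0 col=11 char='d'
After 5 (0): row=0 col=0 char='t'
After 6 (h): row=0 col=0 char='t'

Answer: tree  sun  dog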